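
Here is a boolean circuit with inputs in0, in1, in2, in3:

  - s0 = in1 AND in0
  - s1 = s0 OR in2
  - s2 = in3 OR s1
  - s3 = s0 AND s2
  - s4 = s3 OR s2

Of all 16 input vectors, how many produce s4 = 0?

s4 = s3 OR s2 must be 0, so both s3 = 0 and s2 = 0.
Satisfying assignments:
  in0=0, in1=0, in2=0, in3=0
  in0=0, in1=1, in2=0, in3=0
  in0=1, in1=0, in2=0, in3=0

3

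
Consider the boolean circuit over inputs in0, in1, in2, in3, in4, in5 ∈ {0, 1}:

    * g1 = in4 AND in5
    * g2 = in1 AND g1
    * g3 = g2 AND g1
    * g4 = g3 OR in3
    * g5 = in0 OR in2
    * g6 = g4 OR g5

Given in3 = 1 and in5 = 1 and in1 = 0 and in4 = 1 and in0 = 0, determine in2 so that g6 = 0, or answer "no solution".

With in3 = 1 and in5 = 1 and in1 = 0 and in4 = 1 and in0 = 0 fixed, none of the 2 settings of in2 give g6 = 0.
For example, with in2=0:
g1 = in4 AND in5 = 1 AND 1 = 1
g2 = in1 AND g1 = 0 AND 1 = 0
g3 = g2 AND g1 = 0 AND 1 = 0
g4 = g3 OR in3 = 0 OR 1 = 1
g5 = in0 OR in2 = 0 OR 0 = 0
g6 = g4 OR g5 = 1 OR 0 = 1
giving g6 = 1 ≠ 0.

no solution exists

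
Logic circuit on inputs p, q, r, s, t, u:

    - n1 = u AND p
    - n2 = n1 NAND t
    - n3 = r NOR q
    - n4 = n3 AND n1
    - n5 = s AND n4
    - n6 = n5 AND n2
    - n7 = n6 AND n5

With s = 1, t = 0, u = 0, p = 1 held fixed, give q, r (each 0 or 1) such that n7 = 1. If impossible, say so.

With s = 1, t = 0, u = 0, p = 1 fixed, none of the 4 settings of q, r give n7 = 1.
For example, with q=0, r=0:
n1 = u AND p = 0 AND 1 = 0
n2 = n1 NAND t = 0 NAND 0 = 1
n3 = r NOR q = 0 NOR 0 = 1
n4 = n3 AND n1 = 1 AND 0 = 0
n5 = s AND n4 = 1 AND 0 = 0
n6 = n5 AND n2 = 0 AND 1 = 0
n7 = n6 AND n5 = 0 AND 0 = 0
giving n7 = 0 ≠ 1.

no solution exists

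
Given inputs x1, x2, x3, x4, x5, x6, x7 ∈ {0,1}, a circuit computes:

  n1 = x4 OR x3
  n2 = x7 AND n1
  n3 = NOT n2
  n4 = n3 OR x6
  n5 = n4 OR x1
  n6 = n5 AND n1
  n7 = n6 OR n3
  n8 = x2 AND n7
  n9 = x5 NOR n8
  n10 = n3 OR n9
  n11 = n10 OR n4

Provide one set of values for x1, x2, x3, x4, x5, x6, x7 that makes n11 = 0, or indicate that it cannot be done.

x1=0, x2=0, x3=1, x4=1, x5=1, x6=0, x7=1

n11 = n10 OR n4 must be 0, so both n10 = 0 and n4 = 0.
Check with x1=0, x2=0, x3=1, x4=1, x5=1, x6=0, x7=1:
n1 = x4 OR x3 = 1 OR 1 = 1
n2 = x7 AND n1 = 1 AND 1 = 1
n3 = NOT n2 = NOT 1 = 0
n4 = n3 OR x6 = 0 OR 0 = 0
n5 = n4 OR x1 = 0 OR 0 = 0
n6 = n5 AND n1 = 0 AND 1 = 0
n7 = n6 OR n3 = 0 OR 0 = 0
n8 = x2 AND n7 = 0 AND 0 = 0
n9 = x5 NOR n8 = 1 NOR 0 = 0
n10 = n3 OR n9 = 0 OR 0 = 0
n11 = n10 OR n4 = 0 OR 0 = 0
So n11 = 0 as required.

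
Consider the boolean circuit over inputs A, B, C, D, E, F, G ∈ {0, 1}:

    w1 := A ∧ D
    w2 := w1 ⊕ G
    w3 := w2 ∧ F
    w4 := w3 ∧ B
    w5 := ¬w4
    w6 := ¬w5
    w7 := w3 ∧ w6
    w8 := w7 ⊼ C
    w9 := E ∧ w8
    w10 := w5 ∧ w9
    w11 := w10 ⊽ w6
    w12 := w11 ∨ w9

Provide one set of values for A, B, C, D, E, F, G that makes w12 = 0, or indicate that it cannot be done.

A=0, B=1, C=0, D=1, E=0, F=1, G=1

w12 = w11 ∨ w9 must be 0, so both w11 = 0 and w9 = 0.
w11 = w10 ⊽ w6 must be 0, so at least one of w10, w6 is 1.
Check with A=0, B=1, C=0, D=1, E=0, F=1, G=1:
w1 = A ∧ D = 0 ∧ 1 = 0
w2 = w1 ⊕ G = 0 ⊕ 1 = 1
w3 = w2 ∧ F = 1 ∧ 1 = 1
w4 = w3 ∧ B = 1 ∧ 1 = 1
w5 = ¬w4 = ¬1 = 0
w6 = ¬w5 = ¬0 = 1
w7 = w3 ∧ w6 = 1 ∧ 1 = 1
w8 = w7 ⊼ C = 1 ⊼ 0 = 1
w9 = E ∧ w8 = 0 ∧ 1 = 0
w10 = w5 ∧ w9 = 0 ∧ 0 = 0
w11 = w10 ⊽ w6 = 0 ⊽ 1 = 0
w12 = w11 ∨ w9 = 0 ∨ 0 = 0
So w12 = 0 as required.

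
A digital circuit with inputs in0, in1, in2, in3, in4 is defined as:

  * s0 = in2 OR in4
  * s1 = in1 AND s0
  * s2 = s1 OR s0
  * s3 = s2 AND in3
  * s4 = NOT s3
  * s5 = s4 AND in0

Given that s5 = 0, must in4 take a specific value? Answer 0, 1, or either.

Both values of in4 occur among assignments with s5 = 0:
  in4=0: in0=0, in1=0, in2=0, in3=0, in4=0
  in4=1: in0=0, in1=0, in2=0, in3=0, in4=1

either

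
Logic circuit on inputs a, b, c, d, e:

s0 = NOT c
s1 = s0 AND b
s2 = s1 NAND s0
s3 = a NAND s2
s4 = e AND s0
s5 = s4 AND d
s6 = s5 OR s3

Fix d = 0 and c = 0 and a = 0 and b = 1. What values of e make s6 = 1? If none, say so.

e=1

s6 = s5 OR s3 must be 1, so at least one of s5, s3 is 1.
Check with d = 0 and c = 0 and a = 0 and b = 1 and e=1:
s0 = NOT c = NOT 0 = 1
s1 = s0 AND b = 1 AND 1 = 1
s2 = s1 NAND s0 = 1 NAND 1 = 0
s3 = a NAND s2 = 0 NAND 0 = 1
s4 = e AND s0 = 1 AND 1 = 1
s5 = s4 AND d = 1 AND 0 = 0
s6 = s5 OR s3 = 0 OR 1 = 1
So s6 = 1.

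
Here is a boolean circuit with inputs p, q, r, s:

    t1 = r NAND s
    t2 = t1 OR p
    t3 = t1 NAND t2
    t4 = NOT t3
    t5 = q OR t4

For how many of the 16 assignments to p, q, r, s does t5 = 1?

t5 = q OR t4 must be 1, so at least one of q, t4 is 1.
Enumerating the 16 input combinations, 14 give t5 = 1 and 2 give t5 = 0.

14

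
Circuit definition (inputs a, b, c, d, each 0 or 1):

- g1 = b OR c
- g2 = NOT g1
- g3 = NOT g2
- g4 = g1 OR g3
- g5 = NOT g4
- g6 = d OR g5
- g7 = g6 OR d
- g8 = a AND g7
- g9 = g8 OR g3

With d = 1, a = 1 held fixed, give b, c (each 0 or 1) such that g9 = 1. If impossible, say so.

Check with d = 1, a = 1 and b=1, c=1:
g1 = b OR c = 1 OR 1 = 1
g2 = NOT g1 = NOT 1 = 0
g3 = NOT g2 = NOT 0 = 1
g4 = g1 OR g3 = 1 OR 1 = 1
g5 = NOT g4 = NOT 1 = 0
g6 = d OR g5 = 1 OR 0 = 1
g7 = g6 OR d = 1 OR 1 = 1
g8 = a AND g7 = 1 AND 1 = 1
g9 = g8 OR g3 = 1 OR 1 = 1
So g9 = 1.

b=1, c=1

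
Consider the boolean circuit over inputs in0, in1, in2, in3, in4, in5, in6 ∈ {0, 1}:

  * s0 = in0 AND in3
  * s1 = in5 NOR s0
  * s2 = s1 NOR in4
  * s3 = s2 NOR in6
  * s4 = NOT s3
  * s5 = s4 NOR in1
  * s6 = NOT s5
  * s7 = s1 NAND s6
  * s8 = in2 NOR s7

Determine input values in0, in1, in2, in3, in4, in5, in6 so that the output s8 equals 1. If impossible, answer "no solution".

in0=1, in1=1, in2=0, in3=0, in4=0, in5=0, in6=1

s8 = in2 NOR s7 must be 1, so both in2 = 0 and s7 = 0.
Check with in0=1, in1=1, in2=0, in3=0, in4=0, in5=0, in6=1:
s0 = in0 AND in3 = 1 AND 0 = 0
s1 = in5 NOR s0 = 0 NOR 0 = 1
s2 = s1 NOR in4 = 1 NOR 0 = 0
s3 = s2 NOR in6 = 0 NOR 1 = 0
s4 = NOT s3 = NOT 0 = 1
s5 = s4 NOR in1 = 1 NOR 1 = 0
s6 = NOT s5 = NOT 0 = 1
s7 = s1 NAND s6 = 1 NAND 1 = 0
s8 = in2 NOR s7 = 0 NOR 0 = 1
So s8 = 1 as required.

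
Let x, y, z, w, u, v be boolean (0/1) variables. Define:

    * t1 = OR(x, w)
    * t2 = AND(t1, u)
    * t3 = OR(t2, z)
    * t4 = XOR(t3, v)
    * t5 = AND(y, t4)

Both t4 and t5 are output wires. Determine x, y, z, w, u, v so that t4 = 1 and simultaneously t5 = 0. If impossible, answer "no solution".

Check with x=0 y=0 z=1 w=0 u=0 v=0:
t1 = OR(x, w) = OR(0, 0) = 0
t2 = AND(t1, u) = AND(0, 0) = 0
t3 = OR(t2, z) = OR(0, 1) = 1
t4 = XOR(t3, v) = XOR(1, 0) = 1
t5 = AND(y, t4) = AND(0, 1) = 0
So t4 = 1 and t5 = 0.

x=0 y=0 z=1 w=0 u=0 v=0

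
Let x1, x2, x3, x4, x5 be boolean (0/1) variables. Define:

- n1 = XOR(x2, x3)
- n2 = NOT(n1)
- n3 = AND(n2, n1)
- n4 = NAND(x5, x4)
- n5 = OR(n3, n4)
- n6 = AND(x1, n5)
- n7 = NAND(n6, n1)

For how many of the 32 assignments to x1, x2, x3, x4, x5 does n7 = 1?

26

n7 = NAND(n6, n1) must be 1, so at least one of n6, n1 is 0.
Enumerating the 32 input combinations, 26 give n7 = 1 and 6 give n7 = 0.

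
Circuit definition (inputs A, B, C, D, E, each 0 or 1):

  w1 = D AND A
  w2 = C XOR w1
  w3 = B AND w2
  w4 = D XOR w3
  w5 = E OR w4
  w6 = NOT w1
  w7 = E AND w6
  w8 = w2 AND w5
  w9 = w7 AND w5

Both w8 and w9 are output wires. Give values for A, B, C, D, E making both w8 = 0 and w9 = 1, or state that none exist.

Check with A=1, B=1, C=0, D=0, E=1:
w1 = D AND A = 0 AND 1 = 0
w2 = C XOR w1 = 0 XOR 0 = 0
w3 = B AND w2 = 1 AND 0 = 0
w4 = D XOR w3 = 0 XOR 0 = 0
w5 = E OR w4 = 1 OR 0 = 1
w6 = NOT w1 = NOT 0 = 1
w7 = E AND w6 = 1 AND 1 = 1
w8 = w2 AND w5 = 0 AND 1 = 0
w9 = w7 AND w5 = 1 AND 1 = 1
So w8 = 0 and w9 = 1.

A=1, B=1, C=0, D=0, E=1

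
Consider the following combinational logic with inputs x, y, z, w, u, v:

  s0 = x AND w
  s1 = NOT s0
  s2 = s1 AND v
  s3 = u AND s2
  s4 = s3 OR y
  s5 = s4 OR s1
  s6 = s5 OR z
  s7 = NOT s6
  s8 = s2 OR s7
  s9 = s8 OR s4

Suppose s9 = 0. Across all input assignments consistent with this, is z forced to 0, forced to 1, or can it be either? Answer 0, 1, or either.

either

Both values of z occur among assignments with s9 = 0:
  z=0: x=0, y=0, z=0, w=0, u=0, v=0
  z=1: x=0, y=0, z=1, w=0, u=0, v=0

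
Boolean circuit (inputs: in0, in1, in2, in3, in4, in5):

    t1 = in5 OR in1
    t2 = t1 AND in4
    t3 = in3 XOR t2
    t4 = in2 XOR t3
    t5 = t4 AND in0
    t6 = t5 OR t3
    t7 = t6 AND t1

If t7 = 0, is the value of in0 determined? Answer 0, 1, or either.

either

Both values of in0 occur among assignments with t7 = 0:
  in0=0: in0=0, in1=0, in2=0, in3=0, in4=0, in5=0
  in0=1: in0=1, in1=0, in2=0, in3=0, in4=0, in5=0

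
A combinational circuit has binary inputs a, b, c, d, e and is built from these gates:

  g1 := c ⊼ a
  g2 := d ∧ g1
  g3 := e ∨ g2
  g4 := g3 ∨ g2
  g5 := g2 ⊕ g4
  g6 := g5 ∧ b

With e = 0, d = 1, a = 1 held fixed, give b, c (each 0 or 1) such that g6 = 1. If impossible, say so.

no solution exists

With e = 0, d = 1, a = 1 fixed, none of the 4 settings of b, c give g6 = 1.
For example, with b=1, c=0:
g1 = c ⊼ a = 0 ⊼ 1 = 1
g2 = d ∧ g1 = 1 ∧ 1 = 1
g3 = e ∨ g2 = 0 ∨ 1 = 1
g4 = g3 ∨ g2 = 1 ∨ 1 = 1
g5 = g2 ⊕ g4 = 1 ⊕ 1 = 0
g6 = g5 ∧ b = 0 ∧ 1 = 0
giving g6 = 0 ≠ 1.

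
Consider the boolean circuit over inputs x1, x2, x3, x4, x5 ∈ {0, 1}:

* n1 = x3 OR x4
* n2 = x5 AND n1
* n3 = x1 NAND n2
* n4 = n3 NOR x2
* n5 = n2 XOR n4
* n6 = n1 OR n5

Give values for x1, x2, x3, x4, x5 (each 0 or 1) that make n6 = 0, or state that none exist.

n6 = n1 OR n5 must be 0, so both n1 = 0 and n5 = 0.
Check with x1=1 x2=0 x3=0 x4=0 x5=0:
n1 = x3 OR x4 = 0 OR 0 = 0
n2 = x5 AND n1 = 0 AND 0 = 0
n3 = x1 NAND n2 = 1 NAND 0 = 1
n4 = n3 NOR x2 = 1 NOR 0 = 0
n5 = n2 XOR n4 = 0 XOR 0 = 0
n6 = n1 OR n5 = 0 OR 0 = 0
So n6 = 0 as required.

x1=1 x2=0 x3=0 x4=0 x5=0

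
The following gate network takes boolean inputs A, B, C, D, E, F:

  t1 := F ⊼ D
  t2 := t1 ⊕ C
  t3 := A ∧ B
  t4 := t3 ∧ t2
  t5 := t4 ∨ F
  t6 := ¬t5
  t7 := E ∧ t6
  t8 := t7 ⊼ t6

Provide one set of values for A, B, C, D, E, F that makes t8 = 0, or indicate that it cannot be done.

A=1, B=1, C=1, D=1, E=1, F=0

t8 = t7 ⊼ t6 must be 0, so both t7 = 1 and t6 = 1.
t7 = E ∧ t6 must be 1, so both E = 1 and t6 = 1.
Check with A=1, B=1, C=1, D=1, E=1, F=0:
t1 = F ⊼ D = 0 ⊼ 1 = 1
t2 = t1 ⊕ C = 1 ⊕ 1 = 0
t3 = A ∧ B = 1 ∧ 1 = 1
t4 = t3 ∧ t2 = 1 ∧ 0 = 0
t5 = t4 ∨ F = 0 ∨ 0 = 0
t6 = ¬t5 = ¬0 = 1
t7 = E ∧ t6 = 1 ∧ 1 = 1
t8 = t7 ⊼ t6 = 1 ⊼ 1 = 0
So t8 = 0 as required.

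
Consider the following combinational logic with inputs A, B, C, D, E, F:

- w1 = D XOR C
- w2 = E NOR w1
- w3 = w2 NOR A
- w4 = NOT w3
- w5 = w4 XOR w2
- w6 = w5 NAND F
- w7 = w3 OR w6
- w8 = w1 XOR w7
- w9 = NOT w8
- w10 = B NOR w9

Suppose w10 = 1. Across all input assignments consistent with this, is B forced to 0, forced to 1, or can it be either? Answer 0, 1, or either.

w10 = B NOR w9 must be 1, so both B = 0 and w9 = 0.
w9 = NOT w8 must be 0, so w8 = 1.
Every assignment with w10 = 1 has B = 0; there are 18 such assignment(s).

0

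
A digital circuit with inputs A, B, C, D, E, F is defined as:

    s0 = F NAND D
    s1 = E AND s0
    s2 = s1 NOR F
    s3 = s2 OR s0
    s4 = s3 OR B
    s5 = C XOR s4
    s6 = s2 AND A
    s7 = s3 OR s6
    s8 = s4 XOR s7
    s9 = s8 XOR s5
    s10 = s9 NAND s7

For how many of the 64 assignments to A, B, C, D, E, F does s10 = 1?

s10 = s9 NAND s7 must be 1, so at least one of s9, s7 is 0.
Enumerating the 64 input combinations, 40 give s10 = 1 and 24 give s10 = 0.

40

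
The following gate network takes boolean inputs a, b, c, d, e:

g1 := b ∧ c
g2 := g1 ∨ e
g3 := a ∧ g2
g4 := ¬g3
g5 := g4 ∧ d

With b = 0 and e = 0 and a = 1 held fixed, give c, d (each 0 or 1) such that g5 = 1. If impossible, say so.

c=1, d=1

Check with b = 0 and e = 0 and a = 1 and c=1, d=1:
g1 = b ∧ c = 0 ∧ 1 = 0
g2 = g1 ∨ e = 0 ∨ 0 = 0
g3 = a ∧ g2 = 1 ∧ 0 = 0
g4 = ¬g3 = ¬0 = 1
g5 = g4 ∧ d = 1 ∧ 1 = 1
So g5 = 1.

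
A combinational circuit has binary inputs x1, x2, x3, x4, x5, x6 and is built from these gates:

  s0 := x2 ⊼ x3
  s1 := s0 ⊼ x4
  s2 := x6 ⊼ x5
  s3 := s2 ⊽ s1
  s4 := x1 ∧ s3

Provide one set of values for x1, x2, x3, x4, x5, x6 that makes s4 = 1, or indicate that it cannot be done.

s4 = x1 ∧ s3 must be 1, so both x1 = 1 and s3 = 1.
s3 = s2 ⊽ s1 must be 1, so both s2 = 0 and s1 = 0.
s2 = x6 ⊼ x5 must be 0, so both x6 = 1 and x5 = 1.
Check with x1=1, x2=0, x3=1, x4=1, x5=1, x6=1:
s0 = x2 ⊼ x3 = 0 ⊼ 1 = 1
s1 = s0 ⊼ x4 = 1 ⊼ 1 = 0
s2 = x6 ⊼ x5 = 1 ⊼ 1 = 0
s3 = s2 ⊽ s1 = 0 ⊽ 0 = 1
s4 = x1 ∧ s3 = 1 ∧ 1 = 1
So s4 = 1 as required.

x1=1, x2=0, x3=1, x4=1, x5=1, x6=1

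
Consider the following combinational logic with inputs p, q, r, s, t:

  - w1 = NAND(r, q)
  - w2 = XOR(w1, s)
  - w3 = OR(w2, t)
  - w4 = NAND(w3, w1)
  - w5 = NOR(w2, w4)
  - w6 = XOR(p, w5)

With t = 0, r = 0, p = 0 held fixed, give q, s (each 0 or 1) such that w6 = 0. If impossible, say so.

w6 = XOR(p, w5) must be 0, so p and w5 are equal.
Check with t = 0, r = 0, p = 0 and q=0, s=1:
w1 = NAND(r, q) = NAND(0, 0) = 1
w2 = XOR(w1, s) = XOR(1, 1) = 0
w3 = OR(w2, t) = OR(0, 0) = 0
w4 = NAND(w3, w1) = NAND(0, 1) = 1
w5 = NOR(w2, w4) = NOR(0, 1) = 0
w6 = XOR(p, w5) = XOR(0, 0) = 0
So w6 = 0.

q=0 s=1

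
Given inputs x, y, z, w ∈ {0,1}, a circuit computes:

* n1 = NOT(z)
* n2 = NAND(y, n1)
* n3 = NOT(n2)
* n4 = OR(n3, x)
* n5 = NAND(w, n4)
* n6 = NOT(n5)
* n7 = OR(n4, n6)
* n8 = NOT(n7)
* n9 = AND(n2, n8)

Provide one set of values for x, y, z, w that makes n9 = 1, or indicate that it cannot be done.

x=0, y=0, z=0, w=0

n9 = AND(n2, n8) must be 1, so both n2 = 1 and n8 = 1.
Check with x=0, y=0, z=0, w=0:
n1 = NOT(z) = NOT 0 = 1
n2 = NAND(y, n1) = NAND(0, 1) = 1
n3 = NOT(n2) = NOT 1 = 0
n4 = OR(n3, x) = OR(0, 0) = 0
n5 = NAND(w, n4) = NAND(0, 0) = 1
n6 = NOT(n5) = NOT 1 = 0
n7 = OR(n4, n6) = OR(0, 0) = 0
n8 = NOT(n7) = NOT 0 = 1
n9 = AND(n2, n8) = AND(1, 1) = 1
So n9 = 1 as required.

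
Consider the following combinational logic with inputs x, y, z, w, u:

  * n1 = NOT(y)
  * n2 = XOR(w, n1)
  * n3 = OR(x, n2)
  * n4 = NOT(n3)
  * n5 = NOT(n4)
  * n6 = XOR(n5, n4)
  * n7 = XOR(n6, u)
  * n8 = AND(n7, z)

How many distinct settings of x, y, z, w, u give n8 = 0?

24

n8 = AND(n7, z) must be 0, so at least one of n7, z is 0.
Enumerating the 32 input combinations, 24 give n8 = 0 and 8 give n8 = 1.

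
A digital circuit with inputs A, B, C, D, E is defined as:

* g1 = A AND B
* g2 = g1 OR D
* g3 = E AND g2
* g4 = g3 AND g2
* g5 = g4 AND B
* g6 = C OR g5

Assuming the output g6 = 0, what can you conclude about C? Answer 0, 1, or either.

g6 = C OR g5 must be 0, so both C = 0 and g5 = 0.
Every assignment with g6 = 0 has C = 0; there are 13 such assignment(s).

0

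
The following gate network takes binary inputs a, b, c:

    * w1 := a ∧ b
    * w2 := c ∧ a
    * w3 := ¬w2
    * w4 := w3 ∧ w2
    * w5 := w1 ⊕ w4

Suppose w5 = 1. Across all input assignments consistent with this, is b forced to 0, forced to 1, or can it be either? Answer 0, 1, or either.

w5 = w1 ⊕ w4 must be 1, so w1 and w4 differ.
Every assignment with w5 = 1 has b = 1; there are 2 such assignment(s).
  a=1, b=1, c=0
  a=1, b=1, c=1

1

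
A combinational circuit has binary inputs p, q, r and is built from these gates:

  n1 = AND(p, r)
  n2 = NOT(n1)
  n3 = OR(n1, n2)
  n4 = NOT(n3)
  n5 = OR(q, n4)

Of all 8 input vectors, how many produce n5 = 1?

4

n5 = OR(q, n4) must be 1, so at least one of q, n4 is 1.
Enumerating the 8 input combinations, 4 give n5 = 1 and 4 give n5 = 0.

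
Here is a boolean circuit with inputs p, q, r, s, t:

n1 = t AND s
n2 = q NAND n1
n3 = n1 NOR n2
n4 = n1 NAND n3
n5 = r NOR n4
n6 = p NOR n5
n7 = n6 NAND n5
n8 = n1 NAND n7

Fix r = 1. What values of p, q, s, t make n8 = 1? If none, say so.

Check with r = 1 and p=1, q=0, s=0, t=0:
n1 = t AND s = 0 AND 0 = 0
n2 = q NAND n1 = 0 NAND 0 = 1
n3 = n1 NOR n2 = 0 NOR 1 = 0
n4 = n1 NAND n3 = 0 NAND 0 = 1
n5 = r NOR n4 = 1 NOR 1 = 0
n6 = p NOR n5 = 1 NOR 0 = 0
n7 = n6 NAND n5 = 0 NAND 0 = 1
n8 = n1 NAND n7 = 0 NAND 1 = 1
So n8 = 1.

p=1, q=0, s=0, t=0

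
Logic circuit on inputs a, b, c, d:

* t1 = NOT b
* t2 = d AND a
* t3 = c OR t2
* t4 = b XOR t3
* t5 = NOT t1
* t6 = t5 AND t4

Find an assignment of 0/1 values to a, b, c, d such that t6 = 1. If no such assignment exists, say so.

a=0, b=1, c=0, d=0

Check with a=0, b=1, c=0, d=0:
t1 = NOT b = NOT 1 = 0
t2 = d AND a = 0 AND 0 = 0
t3 = c OR t2 = 0 OR 0 = 0
t4 = b XOR t3 = 1 XOR 0 = 1
t5 = NOT t1 = NOT 0 = 1
t6 = t5 AND t4 = 1 AND 1 = 1
So t6 = 1 as required.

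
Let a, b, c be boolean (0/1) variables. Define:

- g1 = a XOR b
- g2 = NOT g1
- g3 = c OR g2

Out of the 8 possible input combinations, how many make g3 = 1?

6

g3 = c OR g2 must be 1, so at least one of c, g2 is 1.
Enumerating the 8 input combinations, 6 give g3 = 1 and 2 give g3 = 0.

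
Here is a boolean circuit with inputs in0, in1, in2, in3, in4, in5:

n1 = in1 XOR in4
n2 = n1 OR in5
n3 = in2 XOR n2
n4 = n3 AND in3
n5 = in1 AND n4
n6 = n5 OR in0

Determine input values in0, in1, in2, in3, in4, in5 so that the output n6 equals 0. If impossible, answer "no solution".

n6 = n5 OR in0 must be 0, so both n5 = 0 and in0 = 0.
n5 = in1 AND n4 must be 0, so at least one of in1, n4 is 0.
Check with in0=0 in1=0 in2=0 in3=1 in4=0 in5=0:
n1 = in1 XOR in4 = 0 XOR 0 = 0
n2 = n1 OR in5 = 0 OR 0 = 0
n3 = in2 XOR n2 = 0 XOR 0 = 0
n4 = n3 AND in3 = 0 AND 1 = 0
n5 = in1 AND n4 = 0 AND 0 = 0
n6 = n5 OR in0 = 0 OR 0 = 0
So n6 = 0 as required.

in0=0 in1=0 in2=0 in3=1 in4=0 in5=0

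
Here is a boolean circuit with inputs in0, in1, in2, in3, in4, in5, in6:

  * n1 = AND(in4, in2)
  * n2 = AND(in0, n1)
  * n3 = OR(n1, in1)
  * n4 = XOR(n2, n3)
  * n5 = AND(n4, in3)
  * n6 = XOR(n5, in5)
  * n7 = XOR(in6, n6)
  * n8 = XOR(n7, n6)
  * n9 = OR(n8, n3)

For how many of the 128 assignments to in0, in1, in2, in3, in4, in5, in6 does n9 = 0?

n9 = OR(n8, n3) must be 0, so both n8 = 0 and n3 = 0.
Enumerating the 128 input combinations, 24 give n9 = 0 and 104 give n9 = 1.

24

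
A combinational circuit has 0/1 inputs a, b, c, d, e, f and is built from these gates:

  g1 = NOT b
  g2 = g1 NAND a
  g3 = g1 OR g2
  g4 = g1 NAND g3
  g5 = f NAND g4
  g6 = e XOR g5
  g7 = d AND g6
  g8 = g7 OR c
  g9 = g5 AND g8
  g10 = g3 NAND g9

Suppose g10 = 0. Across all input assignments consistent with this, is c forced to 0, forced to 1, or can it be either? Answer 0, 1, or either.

Both values of c occur among assignments with g10 = 0:
  c=0: a=0, b=0, c=0, d=1, e=0, f=0
  c=1: a=0, b=0, c=1, d=0, e=0, f=0

either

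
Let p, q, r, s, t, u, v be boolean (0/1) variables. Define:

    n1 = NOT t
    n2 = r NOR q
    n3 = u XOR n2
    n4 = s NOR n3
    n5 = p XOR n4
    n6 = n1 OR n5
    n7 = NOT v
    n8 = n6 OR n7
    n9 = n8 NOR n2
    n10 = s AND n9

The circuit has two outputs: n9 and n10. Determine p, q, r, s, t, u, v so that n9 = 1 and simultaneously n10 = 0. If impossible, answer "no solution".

p=1, q=0, r=1, s=0, t=1, u=0, v=1

Check with p=1, q=0, r=1, s=0, t=1, u=0, v=1:
n1 = NOT t = NOT 1 = 0
n2 = r NOR q = 1 NOR 0 = 0
n3 = u XOR n2 = 0 XOR 0 = 0
n4 = s NOR n3 = 0 NOR 0 = 1
n5 = p XOR n4 = 1 XOR 1 = 0
n6 = n1 OR n5 = 0 OR 0 = 0
n7 = NOT v = NOT 1 = 0
n8 = n6 OR n7 = 0 OR 0 = 0
n9 = n8 NOR n2 = 0 NOR 0 = 1
n10 = s AND n9 = 0 AND 1 = 0
So n9 = 1 and n10 = 0.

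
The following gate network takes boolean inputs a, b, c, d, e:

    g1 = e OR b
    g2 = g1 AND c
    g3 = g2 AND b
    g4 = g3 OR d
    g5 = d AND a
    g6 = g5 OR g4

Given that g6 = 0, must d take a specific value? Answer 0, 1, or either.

g6 = g5 OR g4 must be 0, so both g5 = 0 and g4 = 0.
Every assignment with g6 = 0 has d = 0; there are 12 such assignment(s).

0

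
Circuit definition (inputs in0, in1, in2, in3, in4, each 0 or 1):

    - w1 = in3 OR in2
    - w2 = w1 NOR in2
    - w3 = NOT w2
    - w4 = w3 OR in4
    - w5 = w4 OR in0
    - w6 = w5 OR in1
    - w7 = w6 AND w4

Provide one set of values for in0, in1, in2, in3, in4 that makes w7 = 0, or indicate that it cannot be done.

Check with in0=0, in1=1, in2=0, in3=0, in4=0:
w1 = in3 OR in2 = 0 OR 0 = 0
w2 = w1 NOR in2 = 0 NOR 0 = 1
w3 = NOT w2 = NOT 1 = 0
w4 = w3 OR in4 = 0 OR 0 = 0
w5 = w4 OR in0 = 0 OR 0 = 0
w6 = w5 OR in1 = 0 OR 1 = 1
w7 = w6 AND w4 = 1 AND 0 = 0
So w7 = 0 as required.

in0=0, in1=1, in2=0, in3=0, in4=0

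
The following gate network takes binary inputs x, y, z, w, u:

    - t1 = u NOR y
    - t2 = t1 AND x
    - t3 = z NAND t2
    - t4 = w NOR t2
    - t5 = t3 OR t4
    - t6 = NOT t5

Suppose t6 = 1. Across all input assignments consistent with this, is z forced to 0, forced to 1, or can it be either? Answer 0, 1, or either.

t6 = NOT t5 must be 1, so t5 = 0.
Every assignment with t6 = 1 has z = 1; there are 2 such assignment(s).
  x=1, y=0, z=1, w=0, u=0
  x=1, y=0, z=1, w=1, u=0

1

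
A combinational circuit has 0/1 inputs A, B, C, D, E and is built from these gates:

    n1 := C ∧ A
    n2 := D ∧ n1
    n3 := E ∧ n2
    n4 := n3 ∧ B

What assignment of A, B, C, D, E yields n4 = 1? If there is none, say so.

Check with A=1 B=1 C=1 D=1 E=1:
n1 = C ∧ A = 1 ∧ 1 = 1
n2 = D ∧ n1 = 1 ∧ 1 = 1
n3 = E ∧ n2 = 1 ∧ 1 = 1
n4 = n3 ∧ B = 1 ∧ 1 = 1
So n4 = 1 as required.

A=1 B=1 C=1 D=1 E=1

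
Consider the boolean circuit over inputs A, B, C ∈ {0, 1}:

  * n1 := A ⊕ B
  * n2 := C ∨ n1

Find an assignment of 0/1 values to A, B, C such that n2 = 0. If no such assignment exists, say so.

A=0, B=0, C=0

n2 = C ∨ n1 must be 0, so both C = 0 and n1 = 0.
n1 = A ⊕ B must be 0, so A and B are equal.
Check with A=0, B=0, C=0:
n1 = A ⊕ B = 0 ⊕ 0 = 0
n2 = C ∨ n1 = 0 ∨ 0 = 0
So n2 = 0 as required.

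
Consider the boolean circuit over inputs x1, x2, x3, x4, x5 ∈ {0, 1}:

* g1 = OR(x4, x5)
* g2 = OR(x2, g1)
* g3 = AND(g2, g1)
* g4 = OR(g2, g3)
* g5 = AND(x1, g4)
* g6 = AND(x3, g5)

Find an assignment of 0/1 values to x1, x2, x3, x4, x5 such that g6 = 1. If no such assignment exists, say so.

g6 = AND(x3, g5) must be 1, so both x3 = 1 and g5 = 1.
g5 = AND(x1, g4) must be 1, so both x1 = 1 and g4 = 1.
g4 = OR(g2, g3) must be 1, so at least one of g2, g3 is 1.
Check with x1=1, x2=0, x3=1, x4=1, x5=1:
g1 = OR(x4, x5) = OR(1, 1) = 1
g2 = OR(x2, g1) = OR(0, 1) = 1
g3 = AND(g2, g1) = AND(1, 1) = 1
g4 = OR(g2, g3) = OR(1, 1) = 1
g5 = AND(x1, g4) = AND(1, 1) = 1
g6 = AND(x3, g5) = AND(1, 1) = 1
So g6 = 1 as required.

x1=1, x2=0, x3=1, x4=1, x5=1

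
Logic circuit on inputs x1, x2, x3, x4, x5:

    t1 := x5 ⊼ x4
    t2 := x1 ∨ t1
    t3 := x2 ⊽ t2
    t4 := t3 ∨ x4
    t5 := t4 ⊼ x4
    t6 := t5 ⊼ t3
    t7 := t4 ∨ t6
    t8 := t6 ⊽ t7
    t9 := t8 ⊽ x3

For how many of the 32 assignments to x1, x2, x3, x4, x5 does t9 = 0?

16

t9 = t8 ⊽ x3 must be 0, so at least one of t8, x3 is 1.
Enumerating the 32 input combinations, 16 give t9 = 0 and 16 give t9 = 1.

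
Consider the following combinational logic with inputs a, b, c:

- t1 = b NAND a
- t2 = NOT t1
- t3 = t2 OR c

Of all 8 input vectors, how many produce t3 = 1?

t3 = t2 OR c must be 1, so at least one of t2, c is 1.
Satisfying assignments:
  a=0, b=0, c=1
  a=0, b=1, c=1
  a=1, b=0, c=1
  a=1, b=1, c=0
  a=1, b=1, c=1

5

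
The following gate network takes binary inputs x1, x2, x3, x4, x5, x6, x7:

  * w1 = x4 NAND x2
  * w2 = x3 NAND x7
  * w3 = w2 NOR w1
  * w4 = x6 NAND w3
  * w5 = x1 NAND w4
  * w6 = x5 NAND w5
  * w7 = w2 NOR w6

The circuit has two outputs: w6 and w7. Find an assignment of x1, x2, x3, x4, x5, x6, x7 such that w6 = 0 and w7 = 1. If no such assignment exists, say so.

Check with x1=0, x2=1, x3=1, x4=0, x5=1, x6=1, x7=1:
w1 = x4 NAND x2 = 0 NAND 1 = 1
w2 = x3 NAND x7 = 1 NAND 1 = 0
w3 = w2 NOR w1 = 0 NOR 1 = 0
w4 = x6 NAND w3 = 1 NAND 0 = 1
w5 = x1 NAND w4 = 0 NAND 1 = 1
w6 = x5 NAND w5 = 1 NAND 1 = 0
w7 = w2 NOR w6 = 0 NOR 0 = 1
So w6 = 0 and w7 = 1.

x1=0, x2=1, x3=1, x4=0, x5=1, x6=1, x7=1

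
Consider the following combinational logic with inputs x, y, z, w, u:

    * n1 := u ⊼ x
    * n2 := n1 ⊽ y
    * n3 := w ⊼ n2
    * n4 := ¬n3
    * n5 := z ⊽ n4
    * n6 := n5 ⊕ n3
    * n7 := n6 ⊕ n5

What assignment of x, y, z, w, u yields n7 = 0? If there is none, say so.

x=1 y=0 z=0 w=1 u=1

Check with x=1 y=0 z=0 w=1 u=1:
n1 = u ⊼ x = 1 ⊼ 1 = 0
n2 = n1 ⊽ y = 0 ⊽ 0 = 1
n3 = w ⊼ n2 = 1 ⊼ 1 = 0
n4 = ¬n3 = ¬0 = 1
n5 = z ⊽ n4 = 0 ⊽ 1 = 0
n6 = n5 ⊕ n3 = 0 ⊕ 0 = 0
n7 = n6 ⊕ n5 = 0 ⊕ 0 = 0
So n7 = 0 as required.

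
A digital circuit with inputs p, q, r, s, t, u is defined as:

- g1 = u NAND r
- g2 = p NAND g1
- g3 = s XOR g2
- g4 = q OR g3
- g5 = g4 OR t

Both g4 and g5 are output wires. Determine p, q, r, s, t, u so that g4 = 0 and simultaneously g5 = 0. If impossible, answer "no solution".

p=1, q=0, r=1, s=0, t=0, u=0

Check with p=1, q=0, r=1, s=0, t=0, u=0:
g1 = u NAND r = 0 NAND 1 = 1
g2 = p NAND g1 = 1 NAND 1 = 0
g3 = s XOR g2 = 0 XOR 0 = 0
g4 = q OR g3 = 0 OR 0 = 0
g5 = g4 OR t = 0 OR 0 = 0
So g4 = 0 and g5 = 0.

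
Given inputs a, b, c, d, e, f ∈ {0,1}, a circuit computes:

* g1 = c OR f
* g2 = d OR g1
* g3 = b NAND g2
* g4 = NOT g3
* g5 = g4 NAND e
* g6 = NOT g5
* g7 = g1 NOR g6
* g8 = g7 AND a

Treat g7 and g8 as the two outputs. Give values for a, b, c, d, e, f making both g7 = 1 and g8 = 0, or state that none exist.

Check with a=0, b=0, c=0, d=1, e=1, f=0:
g1 = c OR f = 0 OR 0 = 0
g2 = d OR g1 = 1 OR 0 = 1
g3 = b NAND g2 = 0 NAND 1 = 1
g4 = NOT g3 = NOT 1 = 0
g5 = g4 NAND e = 0 NAND 1 = 1
g6 = NOT g5 = NOT 1 = 0
g7 = g1 NOR g6 = 0 NOR 0 = 1
g8 = g7 AND a = 1 AND 0 = 0
So g7 = 1 and g8 = 0.

a=0, b=0, c=0, d=1, e=1, f=0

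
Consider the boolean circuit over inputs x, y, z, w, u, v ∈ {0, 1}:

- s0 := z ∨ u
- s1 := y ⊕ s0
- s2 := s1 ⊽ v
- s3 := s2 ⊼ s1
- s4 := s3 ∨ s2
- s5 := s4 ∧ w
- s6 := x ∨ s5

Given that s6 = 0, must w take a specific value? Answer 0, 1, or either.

s6 = x ∨ s5 must be 0, so both x = 0 and s5 = 0.
s5 = s4 ∧ w must be 0, so at least one of s4, w is 0.
Every assignment with s6 = 0 has w = 0; there are 16 such assignment(s).

0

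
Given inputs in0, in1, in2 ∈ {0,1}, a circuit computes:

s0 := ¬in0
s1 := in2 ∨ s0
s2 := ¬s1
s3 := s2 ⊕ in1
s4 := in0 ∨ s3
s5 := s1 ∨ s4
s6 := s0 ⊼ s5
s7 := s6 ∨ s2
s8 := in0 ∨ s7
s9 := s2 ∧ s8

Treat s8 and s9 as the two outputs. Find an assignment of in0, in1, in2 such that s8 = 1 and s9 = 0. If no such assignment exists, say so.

Check with in0=1 in1=0 in2=1:
s0 = ¬in0 = ¬1 = 0
s1 = in2 ∨ s0 = 1 ∨ 0 = 1
s2 = ¬s1 = ¬1 = 0
s3 = s2 ⊕ in1 = 0 ⊕ 0 = 0
s4 = in0 ∨ s3 = 1 ∨ 0 = 1
s5 = s1 ∨ s4 = 1 ∨ 1 = 1
s6 = s0 ⊼ s5 = 0 ⊼ 1 = 1
s7 = s6 ∨ s2 = 1 ∨ 0 = 1
s8 = in0 ∨ s7 = 1 ∨ 1 = 1
s9 = s2 ∧ s8 = 0 ∧ 1 = 0
So s8 = 1 and s9 = 0.

in0=1 in1=0 in2=1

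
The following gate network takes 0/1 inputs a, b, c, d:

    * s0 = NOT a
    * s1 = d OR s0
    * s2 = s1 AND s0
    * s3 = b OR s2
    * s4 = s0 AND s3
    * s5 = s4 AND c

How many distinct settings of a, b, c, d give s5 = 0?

12

s5 = s4 AND c must be 0, so at least one of s4, c is 0.
Enumerating the 16 input combinations, 12 give s5 = 0 and 4 give s5 = 1.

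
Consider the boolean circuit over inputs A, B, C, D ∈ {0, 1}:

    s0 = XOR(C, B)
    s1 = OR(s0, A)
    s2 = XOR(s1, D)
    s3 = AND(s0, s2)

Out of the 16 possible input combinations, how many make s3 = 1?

4

s3 = AND(s0, s2) must be 1, so both s0 = 1 and s2 = 1.
s0 = XOR(C, B) must be 1, so C and B differ.
Enumerating the 16 input combinations, 4 give s3 = 1 and 12 give s3 = 0.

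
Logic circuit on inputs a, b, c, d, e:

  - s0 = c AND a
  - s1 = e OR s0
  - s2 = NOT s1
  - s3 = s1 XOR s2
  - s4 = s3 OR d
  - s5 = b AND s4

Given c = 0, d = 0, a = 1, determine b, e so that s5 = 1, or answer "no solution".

s5 = b AND s4 must be 1, so both b = 1 and s4 = 1.
s4 = s3 OR d must be 1, so at least one of s3, d is 1.
Check with c = 0, d = 0, a = 1 and b=1, e=1:
s0 = c AND a = 0 AND 1 = 0
s1 = e OR s0 = 1 OR 0 = 1
s2 = NOT s1 = NOT 1 = 0
s3 = s1 XOR s2 = 1 XOR 0 = 1
s4 = s3 OR d = 1 OR 0 = 1
s5 = b AND s4 = 1 AND 1 = 1
So s5 = 1.

b=1, e=1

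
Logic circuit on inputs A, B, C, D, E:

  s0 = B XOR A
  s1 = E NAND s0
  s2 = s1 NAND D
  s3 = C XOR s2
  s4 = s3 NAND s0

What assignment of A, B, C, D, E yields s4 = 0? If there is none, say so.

s4 = s3 NAND s0 must be 0, so both s3 = 1 and s0 = 1.
s3 = C XOR s2 must be 1, so C and s2 differ.
s0 = B XOR A must be 1, so B and A differ.
Check with A=1, B=0, C=0, D=0, E=0:
s0 = B XOR A = 0 XOR 1 = 1
s1 = E NAND s0 = 0 NAND 1 = 1
s2 = s1 NAND D = 1 NAND 0 = 1
s3 = C XOR s2 = 0 XOR 1 = 1
s4 = s3 NAND s0 = 1 NAND 1 = 0
So s4 = 0 as required.

A=1, B=0, C=0, D=0, E=0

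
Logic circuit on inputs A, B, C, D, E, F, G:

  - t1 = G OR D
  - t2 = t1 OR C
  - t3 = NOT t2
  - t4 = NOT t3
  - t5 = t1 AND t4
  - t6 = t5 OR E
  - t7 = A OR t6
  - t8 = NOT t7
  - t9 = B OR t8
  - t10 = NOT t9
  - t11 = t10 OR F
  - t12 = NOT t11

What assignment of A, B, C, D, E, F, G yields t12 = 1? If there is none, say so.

Check with A=1, B=1, C=0, D=0, E=1, F=0, G=1:
t1 = G OR D = 1 OR 0 = 1
t2 = t1 OR C = 1 OR 0 = 1
t3 = NOT t2 = NOT 1 = 0
t4 = NOT t3 = NOT 0 = 1
t5 = t1 AND t4 = 1 AND 1 = 1
t6 = t5 OR E = 1 OR 1 = 1
t7 = A OR t6 = 1 OR 1 = 1
t8 = NOT t7 = NOT 1 = 0
t9 = B OR t8 = 1 OR 0 = 1
t10 = NOT t9 = NOT 1 = 0
t11 = t10 OR F = 0 OR 0 = 0
t12 = NOT t11 = NOT 0 = 1
So t12 = 1 as required.

A=1, B=1, C=0, D=0, E=1, F=0, G=1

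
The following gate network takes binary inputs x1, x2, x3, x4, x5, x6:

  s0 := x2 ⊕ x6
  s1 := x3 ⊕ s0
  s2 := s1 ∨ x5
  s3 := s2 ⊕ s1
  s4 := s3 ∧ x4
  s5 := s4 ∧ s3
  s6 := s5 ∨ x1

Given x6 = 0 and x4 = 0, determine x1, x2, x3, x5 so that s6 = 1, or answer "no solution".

s6 = s5 ∨ x1 must be 1, so at least one of s5, x1 is 1.
Check with x6 = 0 and x4 = 0 and x1=1, x2=1, x3=0, x5=1:
s0 = x2 ⊕ x6 = 1 ⊕ 0 = 1
s1 = x3 ⊕ s0 = 0 ⊕ 1 = 1
s2 = s1 ∨ x5 = 1 ∨ 1 = 1
s3 = s2 ⊕ s1 = 1 ⊕ 1 = 0
s4 = s3 ∧ x4 = 0 ∧ 0 = 0
s5 = s4 ∧ s3 = 0 ∧ 0 = 0
s6 = s5 ∨ x1 = 0 ∨ 1 = 1
So s6 = 1.

x1=1, x2=1, x3=0, x5=1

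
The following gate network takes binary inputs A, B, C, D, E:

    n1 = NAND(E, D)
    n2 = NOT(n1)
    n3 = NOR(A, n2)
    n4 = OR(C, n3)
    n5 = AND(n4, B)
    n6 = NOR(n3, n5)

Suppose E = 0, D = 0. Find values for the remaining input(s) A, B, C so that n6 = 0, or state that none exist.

n6 = NOR(n3, n5) must be 0, so at least one of n3, n5 is 1.
Check with E = 0, D = 0 and A=0, B=0, C=1:
n1 = NAND(E, D) = NAND(0, 0) = 1
n2 = NOT(n1) = NOT 1 = 0
n3 = NOR(A, n2) = NOR(0, 0) = 1
n4 = OR(C, n3) = OR(1, 1) = 1
n5 = AND(n4, B) = AND(1, 0) = 0
n6 = NOR(n3, n5) = NOR(1, 0) = 0
So n6 = 0.

A=0 B=0 C=1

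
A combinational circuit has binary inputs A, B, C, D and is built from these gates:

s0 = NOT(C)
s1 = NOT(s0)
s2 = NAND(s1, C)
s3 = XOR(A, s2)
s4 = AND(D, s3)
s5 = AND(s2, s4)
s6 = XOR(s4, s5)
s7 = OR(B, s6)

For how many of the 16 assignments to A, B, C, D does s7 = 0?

7

s7 = OR(B, s6) must be 0, so both B = 0 and s6 = 0.
s6 = XOR(s4, s5) must be 0, so s4 and s5 are equal.
Enumerating the 16 input combinations, 7 give s7 = 0 and 9 give s7 = 1.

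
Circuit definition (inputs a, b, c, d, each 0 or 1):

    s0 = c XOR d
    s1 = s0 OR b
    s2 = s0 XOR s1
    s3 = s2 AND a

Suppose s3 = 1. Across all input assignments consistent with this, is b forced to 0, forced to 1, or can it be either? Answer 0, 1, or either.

s3 = s2 AND a must be 1, so both s2 = 1 and a = 1.
s2 = s0 XOR s1 must be 1, so s0 and s1 differ.
Every assignment with s3 = 1 has b = 1; there are 2 such assignment(s).
  a=1, b=1, c=0, d=0
  a=1, b=1, c=1, d=1

1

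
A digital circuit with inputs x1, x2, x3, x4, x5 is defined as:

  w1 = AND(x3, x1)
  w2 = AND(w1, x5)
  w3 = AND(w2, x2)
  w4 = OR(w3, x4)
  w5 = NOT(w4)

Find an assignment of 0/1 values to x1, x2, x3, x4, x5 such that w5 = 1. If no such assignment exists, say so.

x1=0, x2=0, x3=1, x4=0, x5=0

w5 = NOT(w4) must be 1, so w4 = 0.
w4 = OR(w3, x4) must be 0, so both w3 = 0 and x4 = 0.
w3 = AND(w2, x2) must be 0, so at least one of w2, x2 is 0.
Check with x1=0, x2=0, x3=1, x4=0, x5=0:
w1 = AND(x3, x1) = AND(1, 0) = 0
w2 = AND(w1, x5) = AND(0, 0) = 0
w3 = AND(w2, x2) = AND(0, 0) = 0
w4 = OR(w3, x4) = OR(0, 0) = 0
w5 = NOT(w4) = NOT 0 = 1
So w5 = 1 as required.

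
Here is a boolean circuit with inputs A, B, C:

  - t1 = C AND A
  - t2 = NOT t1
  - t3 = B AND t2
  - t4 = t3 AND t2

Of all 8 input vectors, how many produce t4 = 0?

5

t4 = t3 AND t2 must be 0, so at least one of t3, t2 is 0.
Satisfying assignments:
  A=0, B=0, C=0
  A=0, B=0, C=1
  A=1, B=0, C=0
  A=1, B=0, C=1
  A=1, B=1, C=1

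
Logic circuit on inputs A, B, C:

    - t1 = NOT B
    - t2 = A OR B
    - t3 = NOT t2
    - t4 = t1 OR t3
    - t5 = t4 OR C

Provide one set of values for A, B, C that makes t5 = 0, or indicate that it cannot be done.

t5 = t4 OR C must be 0, so both t4 = 0 and C = 0.
t4 = t1 OR t3 must be 0, so both t1 = 0 and t3 = 0.
Check with A=0 B=1 C=0:
t1 = NOT B = NOT 1 = 0
t2 = A OR B = 0 OR 1 = 1
t3 = NOT t2 = NOT 1 = 0
t4 = t1 OR t3 = 0 OR 0 = 0
t5 = t4 OR C = 0 OR 0 = 0
So t5 = 0 as required.

A=0 B=1 C=0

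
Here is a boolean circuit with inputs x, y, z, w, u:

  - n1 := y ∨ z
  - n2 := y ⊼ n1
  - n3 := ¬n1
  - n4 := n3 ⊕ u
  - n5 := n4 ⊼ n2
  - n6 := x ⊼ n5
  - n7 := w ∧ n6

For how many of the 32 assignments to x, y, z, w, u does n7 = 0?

22

n7 = w ∧ n6 must be 0, so at least one of w, n6 is 0.
Enumerating the 32 input combinations, 22 give n7 = 0 and 10 give n7 = 1.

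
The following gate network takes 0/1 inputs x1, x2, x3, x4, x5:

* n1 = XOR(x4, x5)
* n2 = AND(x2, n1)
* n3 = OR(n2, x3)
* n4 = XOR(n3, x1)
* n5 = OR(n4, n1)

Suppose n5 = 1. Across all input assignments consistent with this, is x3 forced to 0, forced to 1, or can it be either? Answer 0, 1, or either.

either

Both values of x3 occur among assignments with n5 = 1:
  x3=0: x1=0, x2=0, x3=0, x4=0, x5=1
  x3=1: x1=0, x2=0, x3=1, x4=0, x5=0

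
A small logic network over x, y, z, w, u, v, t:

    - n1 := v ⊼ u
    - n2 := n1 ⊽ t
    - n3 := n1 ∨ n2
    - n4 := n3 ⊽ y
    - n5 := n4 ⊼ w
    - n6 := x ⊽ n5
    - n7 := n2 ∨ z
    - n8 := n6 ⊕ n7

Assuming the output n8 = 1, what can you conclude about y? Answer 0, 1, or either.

either

Both values of y occur among assignments with n8 = 1:
  y=0: x=0, y=0, z=0, w=0, u=1, v=1, t=0
  y=1: x=0, y=1, z=0, w=0, u=1, v=1, t=0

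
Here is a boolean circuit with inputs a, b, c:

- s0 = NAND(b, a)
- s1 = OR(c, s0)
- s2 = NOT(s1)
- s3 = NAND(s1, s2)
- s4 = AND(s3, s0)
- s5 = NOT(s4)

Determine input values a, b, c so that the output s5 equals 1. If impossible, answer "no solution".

Check with a=1, b=1, c=0:
s0 = NAND(b, a) = NAND(1, 1) = 0
s1 = OR(c, s0) = OR(0, 0) = 0
s2 = NOT(s1) = NOT 0 = 1
s3 = NAND(s1, s2) = NAND(0, 1) = 1
s4 = AND(s3, s0) = AND(1, 0) = 0
s5 = NOT(s4) = NOT 0 = 1
So s5 = 1 as required.

a=1, b=1, c=0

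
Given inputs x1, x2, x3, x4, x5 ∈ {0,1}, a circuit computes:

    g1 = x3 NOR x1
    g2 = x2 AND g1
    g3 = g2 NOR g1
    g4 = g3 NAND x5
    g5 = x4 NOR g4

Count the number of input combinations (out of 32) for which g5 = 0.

26

g5 = x4 NOR g4 must be 0, so at least one of x4, g4 is 1.
Enumerating the 32 input combinations, 26 give g5 = 0 and 6 give g5 = 1.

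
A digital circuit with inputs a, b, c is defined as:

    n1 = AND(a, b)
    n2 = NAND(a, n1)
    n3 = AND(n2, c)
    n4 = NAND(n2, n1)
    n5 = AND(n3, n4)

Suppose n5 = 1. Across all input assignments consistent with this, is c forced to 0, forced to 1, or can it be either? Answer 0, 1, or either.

n5 = AND(n3, n4) must be 1, so both n3 = 1 and n4 = 1.
n3 = AND(n2, c) must be 1, so both n2 = 1 and c = 1.
Every assignment with n5 = 1 has c = 1; there are 3 such assignment(s).
  a=0, b=0, c=1
  a=0, b=1, c=1
  a=1, b=0, c=1

1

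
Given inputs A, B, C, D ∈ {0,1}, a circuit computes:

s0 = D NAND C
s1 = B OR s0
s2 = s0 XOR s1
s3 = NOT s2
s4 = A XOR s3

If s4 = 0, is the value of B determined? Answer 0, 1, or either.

either

Both values of B occur among assignments with s4 = 0:
  B=0: A=1, B=0, C=0, D=0
  B=1: A=0, B=1, C=1, D=1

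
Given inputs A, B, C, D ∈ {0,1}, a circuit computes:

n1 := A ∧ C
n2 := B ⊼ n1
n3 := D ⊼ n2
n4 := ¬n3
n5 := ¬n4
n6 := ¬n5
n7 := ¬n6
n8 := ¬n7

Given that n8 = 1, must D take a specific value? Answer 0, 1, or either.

n8 = ¬n7 must be 1, so n7 = 0.
n7 = ¬n6 must be 0, so n6 = 1.
Every assignment with n8 = 1 has D = 1; there are 7 such assignment(s).

1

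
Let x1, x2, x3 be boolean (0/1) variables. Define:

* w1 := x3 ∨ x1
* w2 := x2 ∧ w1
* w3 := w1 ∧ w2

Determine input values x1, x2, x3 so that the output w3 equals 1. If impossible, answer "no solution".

x1=1 x2=1 x3=0

w3 = w1 ∧ w2 must be 1, so both w1 = 1 and w2 = 1.
w1 = x3 ∨ x1 must be 1, so at least one of x3, x1 is 1.
w2 = x2 ∧ w1 must be 1, so both x2 = 1 and w1 = 1.
Check with x1=1 x2=1 x3=0:
w1 = x3 ∨ x1 = 0 ∨ 1 = 1
w2 = x2 ∧ w1 = 1 ∧ 1 = 1
w3 = w1 ∧ w2 = 1 ∧ 1 = 1
So w3 = 1 as required.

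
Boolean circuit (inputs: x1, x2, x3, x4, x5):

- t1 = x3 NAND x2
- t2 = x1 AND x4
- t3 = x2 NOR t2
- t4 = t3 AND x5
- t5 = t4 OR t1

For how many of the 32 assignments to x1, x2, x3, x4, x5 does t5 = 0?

8

t5 = t4 OR t1 must be 0, so both t4 = 0 and t1 = 0.
t4 = t3 AND x5 must be 0, so at least one of t3, x5 is 0.
Enumerating the 32 input combinations, 8 give t5 = 0 and 24 give t5 = 1.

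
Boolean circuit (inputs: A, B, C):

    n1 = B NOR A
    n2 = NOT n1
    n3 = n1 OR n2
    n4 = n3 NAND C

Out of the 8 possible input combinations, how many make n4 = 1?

4

n4 = n3 NAND C must be 1, so at least one of n3, C is 0.
Enumerating the 8 input combinations, 4 give n4 = 1 and 4 give n4 = 0.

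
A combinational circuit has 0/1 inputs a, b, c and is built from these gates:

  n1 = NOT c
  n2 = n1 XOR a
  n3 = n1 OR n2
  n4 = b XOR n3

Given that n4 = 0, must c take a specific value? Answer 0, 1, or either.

Both values of c occur among assignments with n4 = 0:
  c=0: a=0, b=1, c=0
  c=1: a=0, b=0, c=1

either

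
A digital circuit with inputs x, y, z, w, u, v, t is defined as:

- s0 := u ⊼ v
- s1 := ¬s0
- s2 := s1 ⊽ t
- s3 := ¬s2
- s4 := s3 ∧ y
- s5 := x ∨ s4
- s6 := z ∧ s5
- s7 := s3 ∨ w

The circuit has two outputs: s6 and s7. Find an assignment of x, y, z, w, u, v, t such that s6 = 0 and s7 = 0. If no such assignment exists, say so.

Check with x=1 y=1 z=0 w=0 u=0 v=1 t=0:
s0 = u ⊼ v = 0 ⊼ 1 = 1
s1 = ¬s0 = ¬1 = 0
s2 = s1 ⊽ t = 0 ⊽ 0 = 1
s3 = ¬s2 = ¬1 = 0
s4 = s3 ∧ y = 0 ∧ 1 = 0
s5 = x ∨ s4 = 1 ∨ 0 = 1
s6 = z ∧ s5 = 0 ∧ 1 = 0
s7 = s3 ∨ w = 0 ∨ 0 = 0
So s6 = 0 and s7 = 0.

x=1 y=1 z=0 w=0 u=0 v=1 t=0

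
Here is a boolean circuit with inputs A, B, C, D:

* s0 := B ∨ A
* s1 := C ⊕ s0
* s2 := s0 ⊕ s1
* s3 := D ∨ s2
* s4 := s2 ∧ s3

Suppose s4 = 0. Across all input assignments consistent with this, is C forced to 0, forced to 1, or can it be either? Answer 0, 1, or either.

s4 = s2 ∧ s3 must be 0, so at least one of s2, s3 is 0.
Every assignment with s4 = 0 has C = 0; there are 8 such assignment(s).

0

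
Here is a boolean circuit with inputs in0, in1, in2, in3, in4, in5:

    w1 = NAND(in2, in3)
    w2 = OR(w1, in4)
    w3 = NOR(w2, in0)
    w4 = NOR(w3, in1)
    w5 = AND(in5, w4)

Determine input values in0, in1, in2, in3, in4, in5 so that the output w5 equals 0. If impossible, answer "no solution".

w5 = AND(in5, w4) must be 0, so at least one of in5, w4 is 0.
Check with in0=0, in1=1, in2=1, in3=1, in4=1, in5=0:
w1 = NAND(in2, in3) = NAND(1, 1) = 0
w2 = OR(w1, in4) = OR(0, 1) = 1
w3 = NOR(w2, in0) = NOR(1, 0) = 0
w4 = NOR(w3, in1) = NOR(0, 1) = 0
w5 = AND(in5, w4) = AND(0, 0) = 0
So w5 = 0 as required.

in0=0, in1=1, in2=1, in3=1, in4=1, in5=0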